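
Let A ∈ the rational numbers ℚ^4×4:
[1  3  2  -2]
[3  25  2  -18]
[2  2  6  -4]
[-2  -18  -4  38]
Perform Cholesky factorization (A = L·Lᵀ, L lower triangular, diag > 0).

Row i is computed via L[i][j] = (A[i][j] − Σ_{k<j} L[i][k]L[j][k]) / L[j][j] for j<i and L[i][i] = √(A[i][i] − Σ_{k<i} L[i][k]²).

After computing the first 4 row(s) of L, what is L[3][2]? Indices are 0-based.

L[3][2] = -3

Step 1: L[0][0] = √(1) = 1.
  L[1][0] = (3) / L[0][0] = 3.
Step 2: L[1][1] = √(16) = 4.
  L[2][0] = (2) / L[0][0] = 2.
  L[2][1] = (-4) / L[1][1] = -1.
Step 3: L[2][2] = √(1) = 1.
  L[3][0] = (-2) / L[0][0] = -2.
  L[3][1] = (-12) / L[1][1] = -3.
  L[3][2] = (-3) / L[2][2] = -3.
Step 4: L[3][3] = √(16) = 4.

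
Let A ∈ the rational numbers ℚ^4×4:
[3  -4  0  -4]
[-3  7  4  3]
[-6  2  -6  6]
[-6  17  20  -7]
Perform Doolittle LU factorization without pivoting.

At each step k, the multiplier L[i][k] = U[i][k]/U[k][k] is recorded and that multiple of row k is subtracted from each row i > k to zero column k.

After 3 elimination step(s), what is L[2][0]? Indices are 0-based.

L[2][0] = -2

k=0: U[0][0]=3
  eliminate (1,0): mult=-1, new row 1: (0, 3, 4, -1); set L[1][0]=-1
  eliminate (2,0): mult=-2, new row 2: (0, -6, -6, -2); set L[2][0]=-2
  eliminate (3,0): mult=-2, new row 3: (0, 9, 20, -15); set L[3][0]=-2
k=1: U[1][1]=3
  eliminate (2,1): mult=-2, new row 2: (0, 0, 2, -4); set L[2][1]=-2
  eliminate (3,1): mult=3, new row 3: (0, 0, 8, -12); set L[3][1]=3
k=2: U[2][2]=2
  eliminate (3,2): mult=4, new row 3: (0, 0, 0, 4); set L[3][2]=4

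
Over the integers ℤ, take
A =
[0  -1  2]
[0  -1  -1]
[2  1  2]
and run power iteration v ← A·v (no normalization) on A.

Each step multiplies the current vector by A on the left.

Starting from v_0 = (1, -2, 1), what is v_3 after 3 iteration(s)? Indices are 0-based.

v_3 = (29, -10, 29)

v_0 = (1, -2, 1).
v_1 = A·v_0 = (4, 1, 2).
v_2 = A·v_1 = (3, -3, 13).
v_3 = A·v_2 = (29, -10, 29).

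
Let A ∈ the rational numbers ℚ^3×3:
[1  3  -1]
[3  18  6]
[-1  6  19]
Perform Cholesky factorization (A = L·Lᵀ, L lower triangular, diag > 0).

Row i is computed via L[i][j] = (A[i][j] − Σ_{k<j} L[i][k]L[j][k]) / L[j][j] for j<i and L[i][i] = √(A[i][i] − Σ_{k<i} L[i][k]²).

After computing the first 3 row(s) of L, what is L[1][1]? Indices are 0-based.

Step 1: L[0][0] = √(1) = 1.
  L[1][0] = (3) / L[0][0] = 3.
Step 2: L[1][1] = √(9) = 3.
  L[2][0] = (-1) / L[0][0] = -1.
  L[2][1] = (9) / L[1][1] = 3.
Step 3: L[2][2] = √(9) = 3.

L[1][1] = 3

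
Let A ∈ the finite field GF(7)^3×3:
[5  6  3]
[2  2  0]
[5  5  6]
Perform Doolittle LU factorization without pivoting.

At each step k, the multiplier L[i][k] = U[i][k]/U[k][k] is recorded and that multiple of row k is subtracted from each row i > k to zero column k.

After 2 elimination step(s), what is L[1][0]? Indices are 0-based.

k=0: U[0][0]=5
  eliminate (1,0): mult=6, new row 1: (0, 1, 3); set L[1][0]=6
  eliminate (2,0): mult=1, new row 2: (0, 6, 3); set L[2][0]=1
k=1: U[1][1]=1
  eliminate (2,1): mult=6, new row 2: (0, 0, 6); set L[2][1]=6

L[1][0] = 6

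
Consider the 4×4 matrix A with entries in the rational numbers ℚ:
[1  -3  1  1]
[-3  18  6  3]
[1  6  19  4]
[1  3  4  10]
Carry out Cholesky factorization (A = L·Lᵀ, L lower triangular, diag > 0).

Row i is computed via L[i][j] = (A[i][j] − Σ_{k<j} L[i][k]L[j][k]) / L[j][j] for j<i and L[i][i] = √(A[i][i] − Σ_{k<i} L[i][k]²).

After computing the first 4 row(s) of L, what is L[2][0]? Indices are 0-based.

Step 1: L[0][0] = √(1) = 1.
  L[1][0] = (-3) / L[0][0] = -3.
Step 2: L[1][1] = √(9) = 3.
  L[2][0] = (1) / L[0][0] = 1.
  L[2][1] = (9) / L[1][1] = 3.
Step 3: L[2][2] = √(9) = 3.
  L[3][0] = (1) / L[0][0] = 1.
  L[3][1] = (6) / L[1][1] = 2.
  L[3][2] = (-3) / L[2][2] = -1.
Step 4: L[3][3] = √(4) = 2.

L[2][0] = 1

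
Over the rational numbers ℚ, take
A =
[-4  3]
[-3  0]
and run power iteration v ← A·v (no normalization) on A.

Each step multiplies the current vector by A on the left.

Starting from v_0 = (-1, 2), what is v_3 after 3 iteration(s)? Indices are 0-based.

v_0 = (-1, 2).
v_1 = A·v_0 = (10, 3).
v_2 = A·v_1 = (-31, -30).
v_3 = A·v_2 = (34, 93).

v_3 = (34, 93)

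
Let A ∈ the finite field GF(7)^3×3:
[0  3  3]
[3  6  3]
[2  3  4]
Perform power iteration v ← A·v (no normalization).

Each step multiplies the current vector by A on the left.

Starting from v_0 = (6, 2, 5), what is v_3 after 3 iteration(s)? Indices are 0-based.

v_3 = (4, 6, 5)

v_0 = (6, 2, 5).
v_1 = A·v_0 = (0, 3, 3).
v_2 = A·v_1 = (4, 6, 0).
v_3 = A·v_2 = (4, 6, 5).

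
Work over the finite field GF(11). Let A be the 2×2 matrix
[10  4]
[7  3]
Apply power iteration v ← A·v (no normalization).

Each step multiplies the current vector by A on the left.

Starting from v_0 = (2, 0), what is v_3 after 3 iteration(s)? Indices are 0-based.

v_0 = (2, 0).
v_1 = A·v_0 = (9, 3).
v_2 = A·v_1 = (3, 6).
v_3 = A·v_2 = (10, 6).

v_3 = (10, 6)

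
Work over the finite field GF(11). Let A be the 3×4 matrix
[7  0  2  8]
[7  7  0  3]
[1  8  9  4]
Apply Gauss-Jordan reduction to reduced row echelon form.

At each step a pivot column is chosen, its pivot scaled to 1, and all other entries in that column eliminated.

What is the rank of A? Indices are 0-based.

pivot(0,0)=7: scale R0 → (1, 0, 5, 9)
  clear (1,0): R1 −= (7)R0 → (0, 7, 9, 6)
  clear (2,0): R2 −= (1)R0 → (0, 8, 4, 6)
pivot(1,1)=7: scale R1 → (0, 1, 6, 4)
  clear (2,1): R2 −= (8)R1 → (0, 0, 0, 7)
col 2: no nonzero at/below row 2; advance.
pivot(2,3)=7: scale R2 → (0, 0, 0, 1)
  clear (0,3): R0 −= (9)R2 → (1, 0, 5, 0)
  clear (1,3): R1 −= (4)R2 → (0, 1, 6, 0)

rank = 3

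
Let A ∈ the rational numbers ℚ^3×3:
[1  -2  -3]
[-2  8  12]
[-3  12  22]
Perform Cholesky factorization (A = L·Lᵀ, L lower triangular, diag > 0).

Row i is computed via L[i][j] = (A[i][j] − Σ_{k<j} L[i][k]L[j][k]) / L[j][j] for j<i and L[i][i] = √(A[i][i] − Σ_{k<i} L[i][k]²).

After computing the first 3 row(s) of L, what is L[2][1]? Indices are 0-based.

Step 1: L[0][0] = √(1) = 1.
  L[1][0] = (-2) / L[0][0] = -2.
Step 2: L[1][1] = √(4) = 2.
  L[2][0] = (-3) / L[0][0] = -3.
  L[2][1] = (6) / L[1][1] = 3.
Step 3: L[2][2] = √(4) = 2.

L[2][1] = 3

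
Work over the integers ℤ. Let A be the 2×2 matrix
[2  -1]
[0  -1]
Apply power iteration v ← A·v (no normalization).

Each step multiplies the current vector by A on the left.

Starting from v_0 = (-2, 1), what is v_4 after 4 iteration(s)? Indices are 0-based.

v_4 = (-37, 1)

v_0 = (-2, 1).
v_1 = A·v_0 = (-5, -1).
v_2 = A·v_1 = (-9, 1).
v_3 = A·v_2 = (-19, -1).
v_4 = A·v_3 = (-37, 1).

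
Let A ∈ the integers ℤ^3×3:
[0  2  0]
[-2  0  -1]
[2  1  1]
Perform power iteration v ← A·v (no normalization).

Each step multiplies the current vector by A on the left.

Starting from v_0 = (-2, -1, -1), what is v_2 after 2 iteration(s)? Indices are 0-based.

v_0 = (-2, -1, -1).
v_1 = A·v_0 = (-2, 5, -6).
v_2 = A·v_1 = (10, 10, -5).

v_2 = (10, 10, -5)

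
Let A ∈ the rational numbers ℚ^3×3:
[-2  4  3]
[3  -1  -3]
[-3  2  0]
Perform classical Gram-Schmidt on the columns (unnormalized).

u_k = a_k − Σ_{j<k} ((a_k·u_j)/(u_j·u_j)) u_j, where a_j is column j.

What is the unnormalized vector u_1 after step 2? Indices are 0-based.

Step 1: u_0 = a_0 = (-2, 3, -3).
Step 2: u_1 = a_1 − (-17/22)·u_0 = (27/11, 29/22, -7/22).

u_1 = (27/11, 29/22, -7/22)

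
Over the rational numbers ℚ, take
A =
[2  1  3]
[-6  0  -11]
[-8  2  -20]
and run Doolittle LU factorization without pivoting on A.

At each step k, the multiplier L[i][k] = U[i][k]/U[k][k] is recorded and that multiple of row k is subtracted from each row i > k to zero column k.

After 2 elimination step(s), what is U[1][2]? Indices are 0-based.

[col 0] pivot 2
  R1 -= -3*R0 → (0, 3, -2)  (L[1][0] := -3)
  R2 -= -4*R0 → (0, 6, -8)  (L[2][0] := -4)
[col 1] pivot 3
  R2 -= 2*R1 → (0, 0, -4)  (L[2][1] := 2)

U[1][2] = -2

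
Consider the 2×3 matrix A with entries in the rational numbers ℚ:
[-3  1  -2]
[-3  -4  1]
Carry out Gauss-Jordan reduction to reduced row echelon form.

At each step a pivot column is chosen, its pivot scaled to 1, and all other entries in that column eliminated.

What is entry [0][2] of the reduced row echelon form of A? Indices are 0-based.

M[0][2] = 7/15

pivot(0,0)=-3: scale R0 → (1, -1/3, 2/3)
  clear (1,0): R1 −= (-3)R0 → (0, -5, 3)
pivot(1,1)=-5: scale R1 → (0, 1, -3/5)
  clear (0,1): R0 −= (-1/3)R1 → (1, 0, 7/15)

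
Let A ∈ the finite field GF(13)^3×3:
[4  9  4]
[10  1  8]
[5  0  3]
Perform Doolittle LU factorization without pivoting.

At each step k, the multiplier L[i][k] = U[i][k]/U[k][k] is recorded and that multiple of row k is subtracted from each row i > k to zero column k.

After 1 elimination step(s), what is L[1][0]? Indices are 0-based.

L[1][0] = 9

Step 1: pivot at (0,0) is 4.
  row1 ← row1 − (9)·row0  ⇒  L[1][0]=9, U row1=(0, 11, 11)
  row2 ← row2 − (11)·row0  ⇒  L[2][0]=11, U row2=(0, 5, 11)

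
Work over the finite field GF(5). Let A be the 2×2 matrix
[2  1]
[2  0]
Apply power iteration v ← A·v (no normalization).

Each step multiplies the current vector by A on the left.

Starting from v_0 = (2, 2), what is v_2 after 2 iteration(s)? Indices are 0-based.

v_0 = (2, 2).
v_1 = A·v_0 = (1, 4).
v_2 = A·v_1 = (1, 2).

v_2 = (1, 2)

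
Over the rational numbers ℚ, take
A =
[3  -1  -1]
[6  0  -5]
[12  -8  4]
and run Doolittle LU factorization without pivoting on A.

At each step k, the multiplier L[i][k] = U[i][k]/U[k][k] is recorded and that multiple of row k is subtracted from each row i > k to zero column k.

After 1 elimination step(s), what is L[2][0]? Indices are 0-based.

[col 0] pivot 3
  R1 -= 2*R0 → (0, 2, -3)  (L[1][0] := 2)
  R2 -= 4*R0 → (0, -4, 8)  (L[2][0] := 4)

L[2][0] = 4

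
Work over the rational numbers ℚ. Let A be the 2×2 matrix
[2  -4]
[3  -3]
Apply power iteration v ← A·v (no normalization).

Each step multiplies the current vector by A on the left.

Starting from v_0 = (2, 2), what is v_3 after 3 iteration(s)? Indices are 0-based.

v_0 = (2, 2).
v_1 = A·v_0 = (-4, 0).
v_2 = A·v_1 = (-8, -12).
v_3 = A·v_2 = (32, 12).

v_3 = (32, 12)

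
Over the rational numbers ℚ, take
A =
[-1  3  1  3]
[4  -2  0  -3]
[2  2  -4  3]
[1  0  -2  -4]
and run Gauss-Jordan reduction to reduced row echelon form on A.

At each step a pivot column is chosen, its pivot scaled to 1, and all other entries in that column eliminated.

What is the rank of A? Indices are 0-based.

pivot(0,0)=-1: scale R0 → (1, -3, -1, -3)
  clear (1,0): R1 −= (4)R0 → (0, 10, 4, 9)
  clear (2,0): R2 −= (2)R0 → (0, 8, -2, 9)
  clear (3,0): R3 −= (1)R0 → (0, 3, -1, -1)
pivot(1,1)=10: scale R1 → (0, 1, 2/5, 9/10)
  clear (0,1): R0 −= (-3)R1 → (1, 0, 1/5, -3/10)
  clear (2,1): R2 −= (8)R1 → (0, 0, -26/5, 9/5)
  clear (3,1): R3 −= (3)R1 → (0, 0, -11/5, -37/10)
pivot(2,2)=-26/5: scale R2 → (0, 0, 1, -9/26)
  clear (0,2): R0 −= (1/5)R2 → (1, 0, 0, -3/13)
  clear (1,2): R1 −= (2/5)R2 → (0, 1, 0, 27/26)
  clear (3,2): R3 −= (-11/5)R2 → (0, 0, 0, -58/13)
pivot(3,3)=-58/13: scale R3 → (0, 0, 0, 1)
  clear (0,3): R0 −= (-3/13)R3 → (1, 0, 0, 0)
  clear (1,3): R1 −= (27/26)R3 → (0, 1, 0, 0)
  clear (2,3): R2 −= (-9/26)R3 → (0, 0, 1, 0)

rank = 4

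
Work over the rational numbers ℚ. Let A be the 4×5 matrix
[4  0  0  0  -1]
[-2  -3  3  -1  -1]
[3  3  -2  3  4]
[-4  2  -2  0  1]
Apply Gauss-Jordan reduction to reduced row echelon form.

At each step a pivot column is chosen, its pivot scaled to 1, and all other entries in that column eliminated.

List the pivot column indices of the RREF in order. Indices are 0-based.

pivot columns: 0, 1, 2, 3

step 1: normalize row 0 (÷4) = (1, 0, 0, 0, -1/4)
  row 1: subtract -2×row0 = (0, -3, 3, -1, -3/2)
  row 2: subtract 3×row0 = (0, 3, -2, 3, 19/4)
  row 3: subtract -4×row0 = (0, 2, -2, 0, 0)
step 2: normalize row 1 (÷-3) = (0, 1, -1, 1/3, 1/2)
  row 2: subtract 3×row1 = (0, 0, 1, 2, 13/4)
  row 3: subtract 2×row1 = (0, 0, 0, -2/3, -1)
step 3: normalize row 2 (÷1) = (0, 0, 1, 2, 13/4)
  row 1: subtract -1×row2 = (0, 1, 0, 7/3, 15/4)
step 4: normalize row 3 (÷-2/3) = (0, 0, 0, 1, 3/2)
  row 1: subtract 7/3×row3 = (0, 1, 0, 0, 1/4)
  row 2: subtract 2×row3 = (0, 0, 1, 0, 1/4)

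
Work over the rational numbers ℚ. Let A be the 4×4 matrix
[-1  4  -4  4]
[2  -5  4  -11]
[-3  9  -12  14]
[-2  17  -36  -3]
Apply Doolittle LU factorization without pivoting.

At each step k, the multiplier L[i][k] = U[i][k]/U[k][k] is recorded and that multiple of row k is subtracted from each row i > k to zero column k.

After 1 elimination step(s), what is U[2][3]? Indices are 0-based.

U[2][3] = 2

k=0: U[0][0]=-1
  eliminate (1,0): mult=-2, new row 1: (0, 3, -4, -3); set L[1][0]=-2
  eliminate (2,0): mult=3, new row 2: (0, -3, 0, 2); set L[2][0]=3
  eliminate (3,0): mult=2, new row 3: (0, 9, -28, -11); set L[3][0]=2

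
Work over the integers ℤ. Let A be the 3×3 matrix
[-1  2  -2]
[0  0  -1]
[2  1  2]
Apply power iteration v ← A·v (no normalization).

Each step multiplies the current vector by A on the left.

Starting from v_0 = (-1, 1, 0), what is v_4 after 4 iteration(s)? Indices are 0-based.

v_0 = (-1, 1, 0).
v_1 = A·v_0 = (3, 0, -1).
v_2 = A·v_1 = (-1, 1, 4).
v_3 = A·v_2 = (-5, -4, 7).
v_4 = A·v_3 = (-17, -7, 0).

v_4 = (-17, -7, 0)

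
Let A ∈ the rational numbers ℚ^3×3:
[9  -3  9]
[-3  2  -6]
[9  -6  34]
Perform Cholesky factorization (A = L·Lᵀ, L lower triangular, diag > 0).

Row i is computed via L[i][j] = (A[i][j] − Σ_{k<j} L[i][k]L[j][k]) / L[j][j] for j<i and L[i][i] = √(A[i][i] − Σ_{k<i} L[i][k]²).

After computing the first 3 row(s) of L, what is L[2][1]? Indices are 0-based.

Step 1: L[0][0] = √(9) = 3.
  L[1][0] = (-3) / L[0][0] = -1.
Step 2: L[1][1] = √(1) = 1.
  L[2][0] = (9) / L[0][0] = 3.
  L[2][1] = (-3) / L[1][1] = -3.
Step 3: L[2][2] = √(16) = 4.

L[2][1] = -3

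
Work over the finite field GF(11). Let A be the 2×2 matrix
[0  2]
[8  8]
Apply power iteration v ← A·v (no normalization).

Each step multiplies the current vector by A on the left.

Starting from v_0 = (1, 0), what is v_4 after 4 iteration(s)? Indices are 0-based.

v_4 = (4, 6)

v_0 = (1, 0).
v_1 = A·v_0 = (0, 8).
v_2 = A·v_1 = (5, 9).
v_3 = A·v_2 = (7, 2).
v_4 = A·v_3 = (4, 6).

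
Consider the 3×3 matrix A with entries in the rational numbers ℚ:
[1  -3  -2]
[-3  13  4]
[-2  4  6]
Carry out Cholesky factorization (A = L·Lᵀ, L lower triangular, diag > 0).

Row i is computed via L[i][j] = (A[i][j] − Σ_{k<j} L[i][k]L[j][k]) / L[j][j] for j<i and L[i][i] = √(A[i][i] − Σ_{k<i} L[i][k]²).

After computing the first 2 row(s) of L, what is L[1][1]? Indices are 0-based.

Step 1: L[0][0] = √(1) = 1.
  L[1][0] = (-3) / L[0][0] = -3.
Step 2: L[1][1] = √(4) = 2.

L[1][1] = 2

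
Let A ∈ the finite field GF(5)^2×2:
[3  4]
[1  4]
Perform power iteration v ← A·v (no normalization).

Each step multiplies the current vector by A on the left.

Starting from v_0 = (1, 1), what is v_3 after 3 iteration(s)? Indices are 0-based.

v_0 = (1, 1).
v_1 = A·v_0 = (2, 0).
v_2 = A·v_1 = (1, 2).
v_3 = A·v_2 = (1, 4).

v_3 = (1, 4)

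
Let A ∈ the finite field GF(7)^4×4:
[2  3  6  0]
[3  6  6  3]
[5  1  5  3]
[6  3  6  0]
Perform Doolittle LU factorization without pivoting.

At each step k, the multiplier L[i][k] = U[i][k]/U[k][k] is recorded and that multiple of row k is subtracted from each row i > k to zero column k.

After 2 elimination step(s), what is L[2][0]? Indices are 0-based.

[col 0] pivot 2
  R1 -= 5*R0 → (0, 5, 4, 3)  (L[1][0] := 5)
  R2 -= 6*R0 → (0, 4, 4, 3)  (L[2][0] := 6)
  R3 -= 3*R0 → (0, 1, 2, 0)  (L[3][0] := 3)
[col 1] pivot 5
  R2 -= 5*R1 → (0, 0, 5, 2)  (L[2][1] := 5)
  R3 -= 3*R1 → (0, 0, 4, 5)  (L[3][1] := 3)

L[2][0] = 6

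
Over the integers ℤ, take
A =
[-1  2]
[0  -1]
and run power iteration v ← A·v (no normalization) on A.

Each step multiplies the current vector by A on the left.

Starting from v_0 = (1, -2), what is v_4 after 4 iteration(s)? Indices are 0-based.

v_0 = (1, -2).
v_1 = A·v_0 = (-5, 2).
v_2 = A·v_1 = (9, -2).
v_3 = A·v_2 = (-13, 2).
v_4 = A·v_3 = (17, -2).

v_4 = (17, -2)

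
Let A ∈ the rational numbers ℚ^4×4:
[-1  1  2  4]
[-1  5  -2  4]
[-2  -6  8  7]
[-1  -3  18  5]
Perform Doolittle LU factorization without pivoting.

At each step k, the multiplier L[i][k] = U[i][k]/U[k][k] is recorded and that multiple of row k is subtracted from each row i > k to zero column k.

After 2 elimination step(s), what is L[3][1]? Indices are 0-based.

[col 0] pivot -1
  R1 -= 1*R0 → (0, 4, -4, 0)  (L[1][0] := 1)
  R2 -= 2*R0 → (0, -8, 4, -1)  (L[2][0] := 2)
  R3 -= 1*R0 → (0, -4, 16, 1)  (L[3][0] := 1)
[col 1] pivot 4
  R2 -= -2*R1 → (0, 0, -4, -1)  (L[2][1] := -2)
  R3 -= -1*R1 → (0, 0, 12, 1)  (L[3][1] := -1)

L[3][1] = -1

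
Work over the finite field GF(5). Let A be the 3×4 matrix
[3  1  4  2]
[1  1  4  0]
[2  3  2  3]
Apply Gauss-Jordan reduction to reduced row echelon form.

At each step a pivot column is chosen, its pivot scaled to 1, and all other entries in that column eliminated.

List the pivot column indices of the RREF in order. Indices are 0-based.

pivot columns: 0, 1, 3

step 1: normalize row 0 (÷3) = (1, 2, 3, 4)
  row 1: subtract 1×row0 = (0, 4, 1, 1)
  row 2: subtract 2×row0 = (0, 4, 1, 0)
step 2: normalize row 1 (÷4) = (0, 1, 4, 4)
  row 0: subtract 2×row1 = (1, 0, 0, 1)
  row 2: subtract 4×row1 = (0, 0, 0, 4)
skip col 2 (zero from row 2)
step 3: normalize row 2 (÷4) = (0, 0, 0, 1)
  row 0: subtract 1×row2 = (1, 0, 0, 0)
  row 1: subtract 4×row2 = (0, 1, 4, 0)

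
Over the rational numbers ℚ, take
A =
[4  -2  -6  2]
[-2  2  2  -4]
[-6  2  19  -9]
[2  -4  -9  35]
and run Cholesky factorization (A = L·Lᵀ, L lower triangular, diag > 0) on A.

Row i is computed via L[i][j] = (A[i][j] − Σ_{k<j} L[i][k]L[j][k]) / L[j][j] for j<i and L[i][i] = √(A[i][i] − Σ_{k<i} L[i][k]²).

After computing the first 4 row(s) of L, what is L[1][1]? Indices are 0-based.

Step 1: L[0][0] = √(4) = 2.
  L[1][0] = (-2) / L[0][0] = -1.
Step 2: L[1][1] = √(1) = 1.
  L[2][0] = (-6) / L[0][0] = -3.
  L[2][1] = (-1) / L[1][1] = -1.
Step 3: L[2][2] = √(9) = 3.
  L[3][0] = (2) / L[0][0] = 1.
  L[3][1] = (-3) / L[1][1] = -3.
  L[3][2] = (-9) / L[2][2] = -3.
Step 4: L[3][3] = √(16) = 4.

L[1][1] = 1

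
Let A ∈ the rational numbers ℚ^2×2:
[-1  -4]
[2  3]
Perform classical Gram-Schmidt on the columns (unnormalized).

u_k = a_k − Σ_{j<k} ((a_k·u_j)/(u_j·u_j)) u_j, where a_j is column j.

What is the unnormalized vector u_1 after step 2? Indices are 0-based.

u_1 = (-2, -1)

Step 1: u_0 = a_0 = (-1, 2).
Step 2: u_1 = a_1 − (2)·u_0 = (-2, -1).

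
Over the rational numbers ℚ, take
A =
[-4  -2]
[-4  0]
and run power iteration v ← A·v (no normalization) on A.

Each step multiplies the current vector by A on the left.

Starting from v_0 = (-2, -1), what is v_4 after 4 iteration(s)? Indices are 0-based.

v_4 = (-1664, -1216)

v_0 = (-2, -1).
v_1 = A·v_0 = (10, 8).
v_2 = A·v_1 = (-56, -40).
v_3 = A·v_2 = (304, 224).
v_4 = A·v_3 = (-1664, -1216).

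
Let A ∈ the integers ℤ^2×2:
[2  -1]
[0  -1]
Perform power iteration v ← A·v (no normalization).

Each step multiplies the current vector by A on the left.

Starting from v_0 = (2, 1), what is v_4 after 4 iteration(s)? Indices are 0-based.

v_0 = (2, 1).
v_1 = A·v_0 = (3, -1).
v_2 = A·v_1 = (7, 1).
v_3 = A·v_2 = (13, -1).
v_4 = A·v_3 = (27, 1).

v_4 = (27, 1)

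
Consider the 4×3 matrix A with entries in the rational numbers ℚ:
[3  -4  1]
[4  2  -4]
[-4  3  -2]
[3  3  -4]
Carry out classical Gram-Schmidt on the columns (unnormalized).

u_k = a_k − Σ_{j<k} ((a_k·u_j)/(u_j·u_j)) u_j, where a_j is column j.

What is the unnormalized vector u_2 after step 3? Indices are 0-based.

u_2 = (-2057/1851, -742/1851, -2269/1851, 7/617)

Step 1: u_0 = a_0 = (3, 4, -4, 3).
Step 2: u_1 = a_1 − (-7/50)·u_0 = (-179/50, 64/25, 61/25, 171/50).
Step 3: u_2 = a_2 − (-17/50)·u_0 − (-1619/1851)·u_1 = (-2057/1851, -742/1851, -2269/1851, 7/617).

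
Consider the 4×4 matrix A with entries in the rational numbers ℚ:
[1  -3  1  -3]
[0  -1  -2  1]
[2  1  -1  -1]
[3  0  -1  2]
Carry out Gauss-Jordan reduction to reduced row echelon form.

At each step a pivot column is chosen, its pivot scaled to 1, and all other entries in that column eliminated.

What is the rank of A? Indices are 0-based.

[1] R0 /= 1  ⇒  (1, -3, 1, -3)
     R2 -= 2·R0  ⇒  (0, 7, -3, 5)
     R3 -= 3·R0  ⇒  (0, 9, -4, 11)
[2] R1 /= -1  ⇒  (0, 1, 2, -1)
     R0 -= -3·R1  ⇒  (1, 0, 7, -6)
     R2 -= 7·R1  ⇒  (0, 0, -17, 12)
     R3 -= 9·R1  ⇒  (0, 0, -22, 20)
[3] R2 /= -17  ⇒  (0, 0, 1, -12/17)
     R0 -= 7·R2  ⇒  (1, 0, 0, -18/17)
     R1 -= 2·R2  ⇒  (0, 1, 0, 7/17)
     R3 -= -22·R2  ⇒  (0, 0, 0, 76/17)
[4] R3 /= 76/17  ⇒  (0, 0, 0, 1)
     R0 -= -18/17·R3  ⇒  (1, 0, 0, 0)
     R1 -= 7/17·R3  ⇒  (0, 1, 0, 0)
     R2 -= -12/17·R3  ⇒  (0, 0, 1, 0)

rank = 4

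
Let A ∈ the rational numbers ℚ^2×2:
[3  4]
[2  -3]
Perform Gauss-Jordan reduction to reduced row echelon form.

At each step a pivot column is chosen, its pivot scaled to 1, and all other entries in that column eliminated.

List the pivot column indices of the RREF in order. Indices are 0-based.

[1] R0 /= 3  ⇒  (1, 4/3)
     R1 -= 2·R0  ⇒  (0, -17/3)
[2] R1 /= -17/3  ⇒  (0, 1)
     R0 -= 4/3·R1  ⇒  (1, 0)

pivot columns: 0, 1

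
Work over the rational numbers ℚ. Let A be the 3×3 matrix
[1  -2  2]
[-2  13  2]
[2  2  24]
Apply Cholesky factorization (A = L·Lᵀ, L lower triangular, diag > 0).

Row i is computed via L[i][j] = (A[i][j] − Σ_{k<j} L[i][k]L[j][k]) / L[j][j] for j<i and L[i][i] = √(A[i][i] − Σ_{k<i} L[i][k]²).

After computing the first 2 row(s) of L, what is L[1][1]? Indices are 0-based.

Step 1: L[0][0] = √(1) = 1.
  L[1][0] = (-2) / L[0][0] = -2.
Step 2: L[1][1] = √(9) = 3.

L[1][1] = 3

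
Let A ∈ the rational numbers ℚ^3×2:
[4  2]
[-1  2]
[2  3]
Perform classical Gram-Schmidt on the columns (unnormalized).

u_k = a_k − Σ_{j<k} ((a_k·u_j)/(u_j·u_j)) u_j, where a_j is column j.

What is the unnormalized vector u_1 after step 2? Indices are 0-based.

u_1 = (-2/7, 18/7, 13/7)

Step 1: u_0 = a_0 = (4, -1, 2).
Step 2: u_1 = a_1 − (4/7)·u_0 = (-2/7, 18/7, 13/7).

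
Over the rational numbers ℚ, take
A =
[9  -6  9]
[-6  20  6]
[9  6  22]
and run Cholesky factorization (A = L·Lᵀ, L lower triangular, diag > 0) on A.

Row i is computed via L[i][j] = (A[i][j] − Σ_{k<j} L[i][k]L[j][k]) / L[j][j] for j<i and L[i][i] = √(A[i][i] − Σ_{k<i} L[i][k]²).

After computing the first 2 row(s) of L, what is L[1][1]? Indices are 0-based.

L[1][1] = 4

Step 1: L[0][0] = √(9) = 3.
  L[1][0] = (-6) / L[0][0] = -2.
Step 2: L[1][1] = √(16) = 4.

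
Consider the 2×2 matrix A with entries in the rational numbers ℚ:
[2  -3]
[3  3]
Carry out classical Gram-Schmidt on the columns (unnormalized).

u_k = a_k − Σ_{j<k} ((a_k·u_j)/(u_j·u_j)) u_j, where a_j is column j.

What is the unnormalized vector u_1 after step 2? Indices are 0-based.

Step 1: u_0 = a_0 = (2, 3).
Step 2: u_1 = a_1 − (3/13)·u_0 = (-45/13, 30/13).

u_1 = (-45/13, 30/13)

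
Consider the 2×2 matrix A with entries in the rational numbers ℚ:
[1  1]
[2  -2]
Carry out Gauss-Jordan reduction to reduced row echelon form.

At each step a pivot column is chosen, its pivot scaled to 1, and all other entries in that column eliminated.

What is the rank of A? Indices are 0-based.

[1] R0 /= 1  ⇒  (1, 1)
     R1 -= 2·R0  ⇒  (0, -4)
[2] R1 /= -4  ⇒  (0, 1)
     R0 -= 1·R1  ⇒  (1, 0)

rank = 2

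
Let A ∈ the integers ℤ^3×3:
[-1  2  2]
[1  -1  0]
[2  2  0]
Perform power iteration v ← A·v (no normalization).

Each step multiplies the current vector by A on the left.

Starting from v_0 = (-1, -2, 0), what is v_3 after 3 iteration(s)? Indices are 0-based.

v_3 = (-9, -3, -22)

v_0 = (-1, -2, 0).
v_1 = A·v_0 = (-3, 1, -6).
v_2 = A·v_1 = (-7, -4, -4).
v_3 = A·v_2 = (-9, -3, -22).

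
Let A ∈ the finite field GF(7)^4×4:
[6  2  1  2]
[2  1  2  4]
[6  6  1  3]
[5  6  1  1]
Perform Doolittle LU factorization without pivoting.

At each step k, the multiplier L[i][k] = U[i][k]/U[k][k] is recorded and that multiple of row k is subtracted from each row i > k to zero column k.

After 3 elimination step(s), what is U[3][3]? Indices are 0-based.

k=0: U[0][0]=6
  eliminate (1,0): mult=5, new row 1: (0, 5, 4, 1); set L[1][0]=5
  eliminate (2,0): mult=1, new row 2: (0, 4, 0, 1); set L[2][0]=1
  eliminate (3,0): mult=2, new row 3: (0, 2, 6, 4); set L[3][0]=2
k=1: U[1][1]=5
  eliminate (2,1): mult=5, new row 2: (0, 0, 1, 3); set L[2][1]=5
  eliminate (3,1): mult=6, new row 3: (0, 0, 3, 5); set L[3][1]=6
k=2: U[2][2]=1
  eliminate (3,2): mult=3, new row 3: (0, 0, 0, 3); set L[3][2]=3

U[3][3] = 3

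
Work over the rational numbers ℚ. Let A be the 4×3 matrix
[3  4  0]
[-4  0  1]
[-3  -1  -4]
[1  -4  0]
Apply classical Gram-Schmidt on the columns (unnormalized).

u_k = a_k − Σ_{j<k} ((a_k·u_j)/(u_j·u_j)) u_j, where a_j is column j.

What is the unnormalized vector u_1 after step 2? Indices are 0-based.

Step 1: u_0 = a_0 = (3, -4, -3, 1).
Step 2: u_1 = a_1 − (11/35)·u_0 = (107/35, 44/35, -2/35, -151/35).

u_1 = (107/35, 44/35, -2/35, -151/35)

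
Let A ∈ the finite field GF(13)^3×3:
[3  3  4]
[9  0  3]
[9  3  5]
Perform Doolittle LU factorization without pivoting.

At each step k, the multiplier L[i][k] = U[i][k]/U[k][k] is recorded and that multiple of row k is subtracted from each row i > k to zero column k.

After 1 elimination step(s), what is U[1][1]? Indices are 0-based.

U[1][1] = 4

[col 0] pivot 3
  R1 -= 3*R0 → (0, 4, 4)  (L[1][0] := 3)
  R2 -= 3*R0 → (0, 7, 6)  (L[2][0] := 3)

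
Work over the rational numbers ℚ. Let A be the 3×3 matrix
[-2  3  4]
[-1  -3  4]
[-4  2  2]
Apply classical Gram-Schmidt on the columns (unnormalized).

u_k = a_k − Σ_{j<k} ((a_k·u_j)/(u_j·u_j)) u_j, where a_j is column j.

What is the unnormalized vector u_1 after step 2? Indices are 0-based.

u_1 = (41/21, -74/21, -2/21)

Step 1: u_0 = a_0 = (-2, -1, -4).
Step 2: u_1 = a_1 − (-11/21)·u_0 = (41/21, -74/21, -2/21).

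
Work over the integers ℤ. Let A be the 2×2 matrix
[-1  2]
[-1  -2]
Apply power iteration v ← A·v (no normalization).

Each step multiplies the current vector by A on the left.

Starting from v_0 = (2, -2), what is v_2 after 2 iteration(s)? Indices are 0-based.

v_2 = (10, 2)

v_0 = (2, -2).
v_1 = A·v_0 = (-6, 2).
v_2 = A·v_1 = (10, 2).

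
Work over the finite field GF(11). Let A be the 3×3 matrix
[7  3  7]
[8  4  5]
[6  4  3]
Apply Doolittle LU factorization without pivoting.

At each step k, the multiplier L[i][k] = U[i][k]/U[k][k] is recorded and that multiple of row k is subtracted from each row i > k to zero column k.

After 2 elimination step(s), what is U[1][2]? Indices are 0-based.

[col 0] pivot 7
  R1 -= 9*R0 → (0, 10, 8)  (L[1][0] := 9)
  R2 -= 4*R0 → (0, 3, 8)  (L[2][0] := 4)
[col 1] pivot 10
  R2 -= 8*R1 → (0, 0, 10)  (L[2][1] := 8)

U[1][2] = 8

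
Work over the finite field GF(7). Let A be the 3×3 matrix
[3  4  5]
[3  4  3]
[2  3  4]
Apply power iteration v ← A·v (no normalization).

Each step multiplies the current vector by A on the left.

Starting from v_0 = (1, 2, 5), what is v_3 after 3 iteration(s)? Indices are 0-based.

v_3 = (1, 2, 1)

v_0 = (1, 2, 5).
v_1 = A·v_0 = (1, 5, 0).
v_2 = A·v_1 = (2, 2, 3).
v_3 = A·v_2 = (1, 2, 1).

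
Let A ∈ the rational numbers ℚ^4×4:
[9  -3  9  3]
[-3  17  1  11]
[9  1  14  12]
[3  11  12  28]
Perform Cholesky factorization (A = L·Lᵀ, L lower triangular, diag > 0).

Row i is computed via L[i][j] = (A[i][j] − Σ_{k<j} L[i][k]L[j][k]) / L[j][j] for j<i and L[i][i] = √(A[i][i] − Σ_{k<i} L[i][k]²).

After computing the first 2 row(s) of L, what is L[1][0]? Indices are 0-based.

L[1][0] = -1

Step 1: L[0][0] = √(9) = 3.
  L[1][0] = (-3) / L[0][0] = -1.
Step 2: L[1][1] = √(16) = 4.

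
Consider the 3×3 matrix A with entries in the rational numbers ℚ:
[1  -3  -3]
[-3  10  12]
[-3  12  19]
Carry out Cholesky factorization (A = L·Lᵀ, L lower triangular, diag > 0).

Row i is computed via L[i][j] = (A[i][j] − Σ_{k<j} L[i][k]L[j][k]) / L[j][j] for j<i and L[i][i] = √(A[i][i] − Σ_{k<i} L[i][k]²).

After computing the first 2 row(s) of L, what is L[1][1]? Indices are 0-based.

L[1][1] = 1

Step 1: L[0][0] = √(1) = 1.
  L[1][0] = (-3) / L[0][0] = -3.
Step 2: L[1][1] = √(1) = 1.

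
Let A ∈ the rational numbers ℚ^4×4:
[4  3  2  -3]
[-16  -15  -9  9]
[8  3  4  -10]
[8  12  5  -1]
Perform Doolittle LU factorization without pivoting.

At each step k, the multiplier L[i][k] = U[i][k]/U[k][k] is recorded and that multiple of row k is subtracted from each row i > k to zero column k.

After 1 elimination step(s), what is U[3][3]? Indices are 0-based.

k=0: U[0][0]=4
  eliminate (1,0): mult=-4, new row 1: (0, -3, -1, -3); set L[1][0]=-4
  eliminate (2,0): mult=2, new row 2: (0, -3, 0, -4); set L[2][0]=2
  eliminate (3,0): mult=2, new row 3: (0, 6, 1, 5); set L[3][0]=2

U[3][3] = 5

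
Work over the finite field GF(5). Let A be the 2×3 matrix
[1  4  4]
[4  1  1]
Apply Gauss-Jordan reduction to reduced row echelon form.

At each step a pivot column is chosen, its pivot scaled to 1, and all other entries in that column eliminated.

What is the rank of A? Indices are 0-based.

rank = 1

pivot(0,0)=1: scale R0 → (1, 4, 4)
  clear (1,0): R1 −= (4)R0 → (0, 0, 0)
col 1: no nonzero at/below row 1; advance.
col 2: no nonzero at/below row 1; advance.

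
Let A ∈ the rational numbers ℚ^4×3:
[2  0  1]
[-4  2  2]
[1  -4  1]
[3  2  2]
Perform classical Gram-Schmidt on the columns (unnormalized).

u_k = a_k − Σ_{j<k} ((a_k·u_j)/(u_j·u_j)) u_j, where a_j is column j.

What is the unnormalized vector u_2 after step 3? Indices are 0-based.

u_2 = (49/57, 109/57, 5/3, 27/19)

Step 1: u_0 = a_0 = (2, -4, 1, 3).
Step 2: u_1 = a_1 − (-1/5)·u_0 = (2/5, 6/5, -19/5, 13/5).
Step 3: u_2 = a_2 − (1/30)·u_0 − (7/38)·u_1 = (49/57, 109/57, 5/3, 27/19).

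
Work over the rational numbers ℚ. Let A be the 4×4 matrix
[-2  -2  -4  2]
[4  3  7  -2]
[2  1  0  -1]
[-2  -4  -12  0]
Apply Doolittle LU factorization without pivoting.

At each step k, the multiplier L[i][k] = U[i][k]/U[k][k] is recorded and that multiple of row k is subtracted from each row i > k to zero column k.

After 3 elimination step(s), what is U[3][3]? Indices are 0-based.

U[3][3] = -4

k=0: U[0][0]=-2
  eliminate (1,0): mult=-2, new row 1: (0, -1, -1, 2); set L[1][0]=-2
  eliminate (2,0): mult=-1, new row 2: (0, -1, -4, 1); set L[2][0]=-1
  eliminate (3,0): mult=1, new row 3: (0, -2, -8, -2); set L[3][0]=1
k=1: U[1][1]=-1
  eliminate (2,1): mult=1, new row 2: (0, 0, -3, -1); set L[2][1]=1
  eliminate (3,1): mult=2, new row 3: (0, 0, -6, -6); set L[3][1]=2
k=2: U[2][2]=-3
  eliminate (3,2): mult=2, new row 3: (0, 0, 0, -4); set L[3][2]=2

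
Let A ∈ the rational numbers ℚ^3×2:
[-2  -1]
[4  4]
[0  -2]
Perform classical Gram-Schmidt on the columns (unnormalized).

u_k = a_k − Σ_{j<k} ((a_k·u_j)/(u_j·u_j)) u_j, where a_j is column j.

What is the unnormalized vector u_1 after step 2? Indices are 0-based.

u_1 = (4/5, 2/5, -2)

Step 1: u_0 = a_0 = (-2, 4, 0).
Step 2: u_1 = a_1 − (9/10)·u_0 = (4/5, 2/5, -2).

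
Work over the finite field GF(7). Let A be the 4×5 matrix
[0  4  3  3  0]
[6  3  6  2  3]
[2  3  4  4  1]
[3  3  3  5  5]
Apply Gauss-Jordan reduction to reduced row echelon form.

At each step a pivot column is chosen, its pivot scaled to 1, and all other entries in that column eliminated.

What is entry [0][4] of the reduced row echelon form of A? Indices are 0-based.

M[0][4] = 4

pivot(0,0): swap R0↔R1
pivot(0,0)=6: scale R0 → (1, 4, 1, 5, 4)
  clear (2,0): R2 −= (2)R0 → (0, 2, 2, 1, 0)
  clear (3,0): R3 −= (3)R0 → (0, 5, 0, 4, 0)
pivot(1,1)=4: scale R1 → (0, 1, 6, 6, 0)
  clear (0,1): R0 −= (4)R1 → (1, 0, 5, 2, 4)
  clear (2,1): R2 −= (2)R1 → (0, 0, 4, 3, 0)
  clear (3,1): R3 −= (5)R1 → (0, 0, 5, 2, 0)
pivot(2,2)=4: scale R2 → (0, 0, 1, 6, 0)
  clear (0,2): R0 −= (5)R2 → (1, 0, 0, 0, 4)
  clear (1,2): R1 −= (6)R2 → (0, 1, 0, 5, 0)
  clear (3,2): R3 −= (5)R2 → (0, 0, 0, 0, 0)
col 3: no nonzero at/below row 3; advance.
col 4: no nonzero at/below row 3; advance.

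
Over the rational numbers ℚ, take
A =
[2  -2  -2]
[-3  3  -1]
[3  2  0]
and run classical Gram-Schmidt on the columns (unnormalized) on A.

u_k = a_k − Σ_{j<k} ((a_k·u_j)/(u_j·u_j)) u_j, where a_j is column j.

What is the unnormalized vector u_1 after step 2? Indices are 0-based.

Step 1: u_0 = a_0 = (2, -3, 3).
Step 2: u_1 = a_1 − (-7/22)·u_0 = (-15/11, 45/22, 65/22).

u_1 = (-15/11, 45/22, 65/22)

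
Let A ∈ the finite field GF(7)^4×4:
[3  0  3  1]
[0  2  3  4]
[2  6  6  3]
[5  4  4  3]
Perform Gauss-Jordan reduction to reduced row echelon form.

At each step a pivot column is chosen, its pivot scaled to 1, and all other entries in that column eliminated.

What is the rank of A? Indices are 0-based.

rank = 4

pivot(0,0)=3: scale R0 → (1, 0, 1, 5)
  clear (2,0): R2 −= (2)R0 → (0, 6, 4, 0)
  clear (3,0): R3 −= (5)R0 → (0, 4, 6, 6)
pivot(1,1)=2: scale R1 → (0, 1, 5, 2)
  clear (2,1): R2 −= (6)R1 → (0, 0, 2, 2)
  clear (3,1): R3 −= (4)R1 → (0, 0, 0, 5)
pivot(2,2)=2: scale R2 → (0, 0, 1, 1)
  clear (0,2): R0 −= (1)R2 → (1, 0, 0, 4)
  clear (1,2): R1 −= (5)R2 → (0, 1, 0, 4)
pivot(3,3)=5: scale R3 → (0, 0, 0, 1)
  clear (0,3): R0 −= (4)R3 → (1, 0, 0, 0)
  clear (1,3): R1 −= (4)R3 → (0, 1, 0, 0)
  clear (2,3): R2 −= (1)R3 → (0, 0, 1, 0)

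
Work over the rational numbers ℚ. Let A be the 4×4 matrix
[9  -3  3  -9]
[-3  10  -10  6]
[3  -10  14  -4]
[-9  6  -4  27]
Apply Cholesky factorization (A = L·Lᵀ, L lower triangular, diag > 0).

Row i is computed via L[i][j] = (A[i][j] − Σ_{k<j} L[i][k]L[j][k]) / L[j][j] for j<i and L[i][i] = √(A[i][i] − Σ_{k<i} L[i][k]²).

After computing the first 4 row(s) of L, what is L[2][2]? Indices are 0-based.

L[2][2] = 2

Step 1: L[0][0] = √(9) = 3.
  L[1][0] = (-3) / L[0][0] = -1.
Step 2: L[1][1] = √(9) = 3.
  L[2][0] = (3) / L[0][0] = 1.
  L[2][1] = (-9) / L[1][1] = -3.
Step 3: L[2][2] = √(4) = 2.
  L[3][0] = (-9) / L[0][0] = -3.
  L[3][1] = (3) / L[1][1] = 1.
  L[3][2] = (2) / L[2][2] = 1.
Step 4: L[3][3] = √(16) = 4.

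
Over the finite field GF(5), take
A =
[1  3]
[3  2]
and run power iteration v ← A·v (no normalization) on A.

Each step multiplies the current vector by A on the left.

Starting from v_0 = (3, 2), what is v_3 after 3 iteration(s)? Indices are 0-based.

v_0 = (3, 2).
v_1 = A·v_0 = (4, 3).
v_2 = A·v_1 = (3, 3).
v_3 = A·v_2 = (2, 0).

v_3 = (2, 0)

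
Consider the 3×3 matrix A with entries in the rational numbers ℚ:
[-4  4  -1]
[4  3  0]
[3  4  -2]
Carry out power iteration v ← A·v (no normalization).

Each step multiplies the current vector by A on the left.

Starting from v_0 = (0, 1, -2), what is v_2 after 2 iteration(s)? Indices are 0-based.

v_0 = (0, 1, -2).
v_1 = A·v_0 = (6, 3, 8).
v_2 = A·v_1 = (-20, 33, 14).

v_2 = (-20, 33, 14)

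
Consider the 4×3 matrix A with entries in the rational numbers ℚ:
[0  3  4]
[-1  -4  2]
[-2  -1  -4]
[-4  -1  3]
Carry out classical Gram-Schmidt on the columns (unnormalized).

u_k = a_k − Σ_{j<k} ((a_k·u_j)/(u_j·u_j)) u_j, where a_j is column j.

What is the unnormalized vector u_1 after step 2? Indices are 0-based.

u_1 = (3, -74/21, -1/21, 19/21)

Step 1: u_0 = a_0 = (0, -1, -2, -4).
Step 2: u_1 = a_1 − (10/21)·u_0 = (3, -74/21, -1/21, 19/21).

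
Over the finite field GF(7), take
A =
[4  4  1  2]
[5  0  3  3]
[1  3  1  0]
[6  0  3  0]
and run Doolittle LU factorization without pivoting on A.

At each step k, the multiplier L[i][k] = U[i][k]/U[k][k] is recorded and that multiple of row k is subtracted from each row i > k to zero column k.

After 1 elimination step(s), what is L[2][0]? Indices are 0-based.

L[2][0] = 2

[col 0] pivot 4
  R1 -= 3*R0 → (0, 2, 0, 4)  (L[1][0] := 3)
  R2 -= 2*R0 → (0, 2, 6, 3)  (L[2][0] := 2)
  R3 -= 5*R0 → (0, 1, 5, 4)  (L[3][0] := 5)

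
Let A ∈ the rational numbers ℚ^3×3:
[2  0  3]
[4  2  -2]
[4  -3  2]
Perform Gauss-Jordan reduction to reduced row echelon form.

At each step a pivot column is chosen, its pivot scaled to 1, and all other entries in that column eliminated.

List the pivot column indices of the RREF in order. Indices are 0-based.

pivot columns: 0, 1, 2

[1] R0 /= 2  ⇒  (1, 0, 3/2)
     R1 -= 4·R0  ⇒  (0, 2, -8)
     R2 -= 4·R0  ⇒  (0, -3, -4)
[2] R1 /= 2  ⇒  (0, 1, -4)
     R2 -= -3·R1  ⇒  (0, 0, -16)
[3] R2 /= -16  ⇒  (0, 0, 1)
     R0 -= 3/2·R2  ⇒  (1, 0, 0)
     R1 -= -4·R2  ⇒  (0, 1, 0)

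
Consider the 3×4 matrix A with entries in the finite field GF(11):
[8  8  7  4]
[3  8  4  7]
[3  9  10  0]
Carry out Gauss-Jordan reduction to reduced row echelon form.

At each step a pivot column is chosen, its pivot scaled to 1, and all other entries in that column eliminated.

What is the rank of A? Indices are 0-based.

[1] R0 /= 8  ⇒  (1, 1, 5, 6)
     R1 -= 3·R0  ⇒  (0, 5, 0, 0)
     R2 -= 3·R0  ⇒  (0, 6, 6, 4)
[2] R1 /= 5  ⇒  (0, 1, 0, 0)
     R0 -= 1·R1  ⇒  (1, 0, 5, 6)
     R2 -= 6·R1  ⇒  (0, 0, 6, 4)
[3] R2 /= 6  ⇒  (0, 0, 1, 8)
     R0 -= 5·R2  ⇒  (1, 0, 0, 10)

rank = 3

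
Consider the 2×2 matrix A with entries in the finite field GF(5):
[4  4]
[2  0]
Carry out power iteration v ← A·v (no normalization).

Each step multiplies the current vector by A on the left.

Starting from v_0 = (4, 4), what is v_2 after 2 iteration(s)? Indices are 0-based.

v_2 = (0, 4)

v_0 = (4, 4).
v_1 = A·v_0 = (2, 3).
v_2 = A·v_1 = (0, 4).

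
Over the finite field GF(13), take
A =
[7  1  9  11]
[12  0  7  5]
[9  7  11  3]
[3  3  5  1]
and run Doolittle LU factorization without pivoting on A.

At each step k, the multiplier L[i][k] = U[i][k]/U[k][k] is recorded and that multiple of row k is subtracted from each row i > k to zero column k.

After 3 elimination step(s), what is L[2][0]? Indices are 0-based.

k=0: U[0][0]=7
  eliminate (1,0): mult=11, new row 1: (0, 2, 12, 1); set L[1][0]=11
  eliminate (2,0): mult=5, new row 2: (0, 2, 5, 0); set L[2][0]=5
  eliminate (3,0): mult=6, new row 3: (0, 10, 3, 0); set L[3][0]=6
k=1: U[1][1]=2
  eliminate (2,1): mult=1, new row 2: (0, 0, 6, 12); set L[2][1]=1
  eliminate (3,1): mult=5, new row 3: (0, 0, 8, 8); set L[3][1]=5
k=2: U[2][2]=6
  eliminate (3,2): mult=10, new row 3: (0, 0, 0, 5); set L[3][2]=10

L[2][0] = 5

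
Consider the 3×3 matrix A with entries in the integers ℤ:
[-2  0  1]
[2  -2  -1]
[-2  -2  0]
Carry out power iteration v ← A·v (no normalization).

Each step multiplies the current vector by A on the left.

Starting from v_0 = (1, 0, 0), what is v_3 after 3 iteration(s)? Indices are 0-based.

v_3 = (-4, 16, 8)

v_0 = (1, 0, 0).
v_1 = A·v_0 = (-2, 2, -2).
v_2 = A·v_1 = (2, -6, 0).
v_3 = A·v_2 = (-4, 16, 8).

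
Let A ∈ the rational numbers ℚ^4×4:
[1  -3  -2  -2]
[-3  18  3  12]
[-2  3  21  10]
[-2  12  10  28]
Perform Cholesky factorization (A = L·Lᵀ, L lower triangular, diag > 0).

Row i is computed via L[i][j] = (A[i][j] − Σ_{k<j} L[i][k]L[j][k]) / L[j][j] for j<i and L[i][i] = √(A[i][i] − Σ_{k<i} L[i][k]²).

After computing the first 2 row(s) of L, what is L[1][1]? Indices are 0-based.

L[1][1] = 3

Step 1: L[0][0] = √(1) = 1.
  L[1][0] = (-3) / L[0][0] = -3.
Step 2: L[1][1] = √(9) = 3.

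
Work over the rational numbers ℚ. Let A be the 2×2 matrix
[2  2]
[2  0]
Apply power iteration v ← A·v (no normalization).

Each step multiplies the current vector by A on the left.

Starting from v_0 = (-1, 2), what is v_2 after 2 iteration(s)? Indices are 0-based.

v_0 = (-1, 2).
v_1 = A·v_0 = (2, -2).
v_2 = A·v_1 = (0, 4).

v_2 = (0, 4)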